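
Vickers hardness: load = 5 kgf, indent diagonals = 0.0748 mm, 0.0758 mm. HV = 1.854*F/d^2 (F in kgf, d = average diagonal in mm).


d_avg = (0.0748+0.0758)/2 = 0.0753 mm
HV = 1.854*5/0.0753^2 = 1635

1635


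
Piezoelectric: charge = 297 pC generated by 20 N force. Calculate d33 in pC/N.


d33 = 297 / 20 = 14.9 pC/N

14.9


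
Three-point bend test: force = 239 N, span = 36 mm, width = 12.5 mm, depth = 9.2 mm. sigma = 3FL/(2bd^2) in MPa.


sigma = 3*239*36/(2*12.5*9.2^2) = 12.2 MPa

12.2


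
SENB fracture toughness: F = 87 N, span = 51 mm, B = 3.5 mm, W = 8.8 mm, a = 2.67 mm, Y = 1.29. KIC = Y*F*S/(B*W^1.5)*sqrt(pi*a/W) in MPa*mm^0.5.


KIC = 1.29*87*51/(3.5*8.8^1.5)*sqrt(pi*2.67/8.8) = 61.16

61.16


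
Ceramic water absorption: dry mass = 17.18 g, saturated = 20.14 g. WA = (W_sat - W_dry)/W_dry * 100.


WA = (20.14 - 17.18) / 17.18 * 100 = 17.23%

17.23


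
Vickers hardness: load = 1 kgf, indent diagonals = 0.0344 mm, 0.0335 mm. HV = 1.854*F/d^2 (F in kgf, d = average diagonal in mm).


d_avg = (0.0344+0.0335)/2 = 0.03395 mm
HV = 1.854*1/0.03395^2 = 1609

1609


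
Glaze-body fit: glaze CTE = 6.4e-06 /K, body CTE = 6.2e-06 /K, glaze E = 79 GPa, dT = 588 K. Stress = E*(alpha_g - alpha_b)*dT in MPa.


Stress = 79*1000*(6.4e-06 - 6.2e-06)*588 = 9.3 MPa

9.3


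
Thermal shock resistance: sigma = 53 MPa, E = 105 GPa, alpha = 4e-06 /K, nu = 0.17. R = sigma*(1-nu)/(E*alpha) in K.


R = 53*(1-0.17)/(105*1000*4e-06) = 105 K

105


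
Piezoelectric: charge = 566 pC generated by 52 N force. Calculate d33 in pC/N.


d33 = 566 / 52 = 10.9 pC/N

10.9


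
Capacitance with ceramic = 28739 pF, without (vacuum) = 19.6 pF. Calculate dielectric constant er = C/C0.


er = 28739 / 19.6 = 1466.28

1466.28


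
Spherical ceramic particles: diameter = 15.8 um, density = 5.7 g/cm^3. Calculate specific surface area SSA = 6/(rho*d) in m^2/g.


SSA = 6 / (5.7 * 15.8) = 0.067 m^2/g

0.067


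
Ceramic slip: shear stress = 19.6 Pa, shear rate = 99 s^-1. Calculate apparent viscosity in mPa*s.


eta = tau/gamma * 1000 = 19.6/99 * 1000 = 198.0 mPa*s

198.0


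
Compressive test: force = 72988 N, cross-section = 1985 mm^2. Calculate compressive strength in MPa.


CS = 72988 / 1985 = 36.8 MPa

36.8


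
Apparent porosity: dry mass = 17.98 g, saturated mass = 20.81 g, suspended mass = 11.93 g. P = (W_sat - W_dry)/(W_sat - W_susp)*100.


P = (20.81 - 17.98) / (20.81 - 11.93) * 100 = 2.83 / 8.88 * 100 = 31.9%

31.9


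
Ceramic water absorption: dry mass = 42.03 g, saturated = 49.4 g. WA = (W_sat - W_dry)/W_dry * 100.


WA = (49.4 - 42.03) / 42.03 * 100 = 17.54%

17.54


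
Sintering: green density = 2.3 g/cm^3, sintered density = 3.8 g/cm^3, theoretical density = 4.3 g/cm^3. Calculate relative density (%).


Relative = 3.8 / 4.3 * 100 = 88.4%

88.4


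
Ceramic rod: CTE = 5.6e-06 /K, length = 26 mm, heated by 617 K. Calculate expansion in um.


dL = 5.6e-06 * 26 * 617 * 1000 = 89.835 um

89.835


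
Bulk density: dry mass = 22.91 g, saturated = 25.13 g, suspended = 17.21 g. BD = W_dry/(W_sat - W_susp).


BD = 22.91 / (25.13 - 17.21) = 22.91 / 7.92 = 2.893 g/cm^3

2.893


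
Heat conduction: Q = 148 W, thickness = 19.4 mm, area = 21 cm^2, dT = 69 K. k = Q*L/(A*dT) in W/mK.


k = 148*19.4/1000/(21/10000*69) = 19.82 W/mK

19.82


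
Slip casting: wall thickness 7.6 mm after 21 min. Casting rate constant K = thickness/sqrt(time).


K = 7.6 / sqrt(21) = 7.6 / 4.5826 = 1.658 mm/min^0.5

1.658


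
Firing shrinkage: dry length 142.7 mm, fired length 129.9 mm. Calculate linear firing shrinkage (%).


FS = (142.7 - 129.9) / 142.7 * 100 = 8.97%

8.97


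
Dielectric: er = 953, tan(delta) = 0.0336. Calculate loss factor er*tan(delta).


Loss = 953 * 0.0336 = 32.021

32.021


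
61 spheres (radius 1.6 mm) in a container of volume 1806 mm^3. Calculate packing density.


V_sphere = 4/3*pi*1.6^3 = 17.1573 mm^3
Total V = 61*17.1573 = 1046.5953 mm^3
PD = 1046.5953 / 1806 = 0.58

0.58


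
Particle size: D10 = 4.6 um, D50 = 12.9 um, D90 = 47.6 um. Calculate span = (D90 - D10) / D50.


Span = (47.6 - 4.6) / 12.9 = 43.0 / 12.9 = 3.333

3.333


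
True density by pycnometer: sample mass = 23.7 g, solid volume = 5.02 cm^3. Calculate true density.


TD = 23.7 / 5.02 = 4.721 g/cm^3

4.721


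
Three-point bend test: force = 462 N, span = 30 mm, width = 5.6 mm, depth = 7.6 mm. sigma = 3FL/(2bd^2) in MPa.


sigma = 3*462*30/(2*5.6*7.6^2) = 64.3 MPa

64.3


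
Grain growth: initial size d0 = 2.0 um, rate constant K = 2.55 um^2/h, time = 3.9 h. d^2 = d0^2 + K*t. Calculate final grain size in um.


d^2 = 2.0^2 + 2.55*3.9 = 13.945
d = sqrt(13.945) = 3.73 um

3.73


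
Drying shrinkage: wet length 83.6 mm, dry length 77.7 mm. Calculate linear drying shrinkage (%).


DS = (83.6 - 77.7) / 83.6 * 100 = 7.06%

7.06


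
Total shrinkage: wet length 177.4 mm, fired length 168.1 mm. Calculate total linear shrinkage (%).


TS = (177.4 - 168.1) / 177.4 * 100 = 5.24%

5.24


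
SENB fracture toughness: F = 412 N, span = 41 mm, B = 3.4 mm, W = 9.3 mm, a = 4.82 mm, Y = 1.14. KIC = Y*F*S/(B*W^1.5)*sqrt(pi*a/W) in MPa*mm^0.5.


KIC = 1.14*412*41/(3.4*9.3^1.5)*sqrt(pi*4.82/9.3) = 254.82

254.82


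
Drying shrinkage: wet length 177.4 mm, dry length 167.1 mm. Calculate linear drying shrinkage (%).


DS = (177.4 - 167.1) / 177.4 * 100 = 5.81%

5.81


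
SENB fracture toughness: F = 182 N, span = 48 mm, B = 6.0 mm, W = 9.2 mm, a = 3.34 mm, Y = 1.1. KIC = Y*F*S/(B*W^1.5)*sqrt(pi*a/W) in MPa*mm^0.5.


KIC = 1.1*182*48/(6.0*9.2^1.5)*sqrt(pi*3.34/9.2) = 61.3

61.3


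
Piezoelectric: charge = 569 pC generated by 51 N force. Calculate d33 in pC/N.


d33 = 569 / 51 = 11.2 pC/N

11.2


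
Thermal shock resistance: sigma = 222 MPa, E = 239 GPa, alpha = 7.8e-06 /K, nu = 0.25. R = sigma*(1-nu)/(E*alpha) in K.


R = 222*(1-0.25)/(239*1000*7.8e-06) = 89 K

89


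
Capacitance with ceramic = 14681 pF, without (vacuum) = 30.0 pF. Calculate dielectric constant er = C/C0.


er = 14681 / 30.0 = 489.37

489.37


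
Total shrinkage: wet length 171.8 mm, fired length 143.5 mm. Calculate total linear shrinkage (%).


TS = (171.8 - 143.5) / 171.8 * 100 = 16.47%

16.47


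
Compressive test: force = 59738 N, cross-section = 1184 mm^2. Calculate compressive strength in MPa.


CS = 59738 / 1184 = 50.5 MPa

50.5


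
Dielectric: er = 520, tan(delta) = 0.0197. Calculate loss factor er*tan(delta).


Loss = 520 * 0.0197 = 10.244

10.244


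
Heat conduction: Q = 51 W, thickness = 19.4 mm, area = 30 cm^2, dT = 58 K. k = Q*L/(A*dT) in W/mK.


k = 51*19.4/1000/(30/10000*58) = 5.69 W/mK

5.69


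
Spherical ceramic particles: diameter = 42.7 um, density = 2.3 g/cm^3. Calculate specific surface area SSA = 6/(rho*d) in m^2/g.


SSA = 6 / (2.3 * 42.7) = 0.061 m^2/g

0.061


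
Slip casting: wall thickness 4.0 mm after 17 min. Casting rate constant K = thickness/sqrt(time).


K = 4.0 / sqrt(17) = 4.0 / 4.1231 = 0.97 mm/min^0.5

0.97


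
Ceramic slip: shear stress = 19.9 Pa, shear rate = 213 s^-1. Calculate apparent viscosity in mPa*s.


eta = tau/gamma * 1000 = 19.9/213 * 1000 = 93.4 mPa*s

93.4


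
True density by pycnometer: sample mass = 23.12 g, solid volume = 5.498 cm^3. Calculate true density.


TD = 23.12 / 5.498 = 4.205 g/cm^3

4.205


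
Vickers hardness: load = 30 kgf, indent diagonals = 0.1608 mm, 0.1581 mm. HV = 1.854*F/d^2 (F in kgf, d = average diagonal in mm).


d_avg = (0.1608+0.1581)/2 = 0.15945 mm
HV = 1.854*30/0.15945^2 = 2188

2188


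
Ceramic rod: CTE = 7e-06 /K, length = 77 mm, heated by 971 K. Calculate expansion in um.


dL = 7e-06 * 77 * 971 * 1000 = 523.369 um

523.369


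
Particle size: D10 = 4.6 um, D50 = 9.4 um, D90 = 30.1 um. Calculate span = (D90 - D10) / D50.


Span = (30.1 - 4.6) / 9.4 = 25.5 / 9.4 = 2.713

2.713


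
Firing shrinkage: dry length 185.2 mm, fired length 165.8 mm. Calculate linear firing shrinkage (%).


FS = (185.2 - 165.8) / 185.2 * 100 = 10.48%

10.48


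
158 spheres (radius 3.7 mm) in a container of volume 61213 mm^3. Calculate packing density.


V_sphere = 4/3*pi*3.7^3 = 212.1748 mm^3
Total V = 158*212.1748 = 33523.6184 mm^3
PD = 33523.6184 / 61213 = 0.548

0.548


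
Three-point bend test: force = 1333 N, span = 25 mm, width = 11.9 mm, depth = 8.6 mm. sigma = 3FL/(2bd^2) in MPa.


sigma = 3*1333*25/(2*11.9*8.6^2) = 56.8 MPa

56.8


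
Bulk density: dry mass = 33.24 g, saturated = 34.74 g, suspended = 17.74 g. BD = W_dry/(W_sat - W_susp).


BD = 33.24 / (34.74 - 17.74) = 33.24 / 17.0 = 1.955 g/cm^3

1.955


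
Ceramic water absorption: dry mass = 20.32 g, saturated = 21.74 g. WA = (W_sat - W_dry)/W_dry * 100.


WA = (21.74 - 20.32) / 20.32 * 100 = 6.99%

6.99


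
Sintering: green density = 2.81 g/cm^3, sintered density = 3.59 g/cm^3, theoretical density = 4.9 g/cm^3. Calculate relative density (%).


Relative = 3.59 / 4.9 * 100 = 73.3%

73.3


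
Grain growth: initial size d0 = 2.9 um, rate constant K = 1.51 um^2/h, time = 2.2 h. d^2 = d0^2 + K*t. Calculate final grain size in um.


d^2 = 2.9^2 + 1.51*2.2 = 11.732
d = sqrt(11.732) = 3.43 um

3.43


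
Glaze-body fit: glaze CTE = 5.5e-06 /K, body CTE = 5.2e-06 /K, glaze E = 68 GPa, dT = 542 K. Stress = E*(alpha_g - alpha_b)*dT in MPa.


Stress = 68*1000*(5.5e-06 - 5.2e-06)*542 = 11.1 MPa

11.1


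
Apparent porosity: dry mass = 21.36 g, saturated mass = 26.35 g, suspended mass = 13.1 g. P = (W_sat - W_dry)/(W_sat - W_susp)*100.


P = (26.35 - 21.36) / (26.35 - 13.1) * 100 = 4.99 / 13.25 * 100 = 37.7%

37.7


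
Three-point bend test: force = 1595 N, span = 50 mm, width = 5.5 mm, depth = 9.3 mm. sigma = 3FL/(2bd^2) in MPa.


sigma = 3*1595*50/(2*5.5*9.3^2) = 251.5 MPa

251.5


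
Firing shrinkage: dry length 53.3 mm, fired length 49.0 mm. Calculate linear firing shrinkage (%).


FS = (53.3 - 49.0) / 53.3 * 100 = 8.07%

8.07


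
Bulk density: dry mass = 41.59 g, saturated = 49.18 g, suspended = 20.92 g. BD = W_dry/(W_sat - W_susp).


BD = 41.59 / (49.18 - 20.92) = 41.59 / 28.26 = 1.472 g/cm^3

1.472


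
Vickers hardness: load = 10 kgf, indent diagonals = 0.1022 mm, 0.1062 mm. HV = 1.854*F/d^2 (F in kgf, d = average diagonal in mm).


d_avg = (0.1022+0.1062)/2 = 0.1042 mm
HV = 1.854*10/0.1042^2 = 1708

1708


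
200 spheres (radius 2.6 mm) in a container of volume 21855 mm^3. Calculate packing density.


V_sphere = 4/3*pi*2.6^3 = 73.6222 mm^3
Total V = 200*73.6222 = 14724.44 mm^3
PD = 14724.44 / 21855 = 0.674

0.674


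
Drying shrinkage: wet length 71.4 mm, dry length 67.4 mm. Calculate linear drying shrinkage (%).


DS = (71.4 - 67.4) / 71.4 * 100 = 5.6%

5.6


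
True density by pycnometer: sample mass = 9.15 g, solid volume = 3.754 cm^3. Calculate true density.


TD = 9.15 / 3.754 = 2.437 g/cm^3

2.437


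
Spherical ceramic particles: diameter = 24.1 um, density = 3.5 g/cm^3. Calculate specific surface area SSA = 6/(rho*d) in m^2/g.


SSA = 6 / (3.5 * 24.1) = 0.071 m^2/g

0.071


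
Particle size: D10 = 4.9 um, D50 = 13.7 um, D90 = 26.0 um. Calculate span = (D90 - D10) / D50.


Span = (26.0 - 4.9) / 13.7 = 21.1 / 13.7 = 1.54

1.54


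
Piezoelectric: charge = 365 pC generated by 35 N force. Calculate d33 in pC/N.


d33 = 365 / 35 = 10.4 pC/N

10.4


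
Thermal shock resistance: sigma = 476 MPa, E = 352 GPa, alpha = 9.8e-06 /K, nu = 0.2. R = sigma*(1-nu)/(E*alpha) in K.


R = 476*(1-0.2)/(352*1000*9.8e-06) = 110 K

110


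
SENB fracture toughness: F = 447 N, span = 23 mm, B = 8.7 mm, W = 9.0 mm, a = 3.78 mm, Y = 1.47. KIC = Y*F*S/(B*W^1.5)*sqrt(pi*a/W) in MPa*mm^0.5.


KIC = 1.47*447*23/(8.7*9.0^1.5)*sqrt(pi*3.78/9.0) = 73.9

73.9


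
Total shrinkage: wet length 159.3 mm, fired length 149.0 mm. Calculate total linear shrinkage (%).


TS = (159.3 - 149.0) / 159.3 * 100 = 6.47%

6.47


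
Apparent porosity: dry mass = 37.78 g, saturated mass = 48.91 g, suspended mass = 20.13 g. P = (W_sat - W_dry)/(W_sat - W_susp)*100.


P = (48.91 - 37.78) / (48.91 - 20.13) * 100 = 11.13 / 28.78 * 100 = 38.7%

38.7


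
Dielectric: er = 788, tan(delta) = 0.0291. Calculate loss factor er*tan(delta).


Loss = 788 * 0.0291 = 22.931

22.931


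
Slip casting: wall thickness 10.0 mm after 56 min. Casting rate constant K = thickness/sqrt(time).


K = 10.0 / sqrt(56) = 10.0 / 7.4833 = 1.336 mm/min^0.5

1.336


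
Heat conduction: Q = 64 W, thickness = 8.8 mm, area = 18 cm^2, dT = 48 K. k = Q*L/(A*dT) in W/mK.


k = 64*8.8/1000/(18/10000*48) = 6.52 W/mK

6.52


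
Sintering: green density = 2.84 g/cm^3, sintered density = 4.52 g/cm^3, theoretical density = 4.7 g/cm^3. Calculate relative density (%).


Relative = 4.52 / 4.7 * 100 = 96.2%

96.2


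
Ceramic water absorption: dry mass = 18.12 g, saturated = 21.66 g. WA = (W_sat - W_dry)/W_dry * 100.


WA = (21.66 - 18.12) / 18.12 * 100 = 19.54%

19.54


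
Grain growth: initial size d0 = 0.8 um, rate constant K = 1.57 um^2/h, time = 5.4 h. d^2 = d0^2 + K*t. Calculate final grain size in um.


d^2 = 0.8^2 + 1.57*5.4 = 9.118
d = sqrt(9.118) = 3.02 um

3.02


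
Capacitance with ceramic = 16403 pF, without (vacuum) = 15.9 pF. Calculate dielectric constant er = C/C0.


er = 16403 / 15.9 = 1031.64

1031.64


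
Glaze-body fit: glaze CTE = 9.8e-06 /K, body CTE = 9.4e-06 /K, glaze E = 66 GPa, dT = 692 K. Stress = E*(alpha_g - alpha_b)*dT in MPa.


Stress = 66*1000*(9.8e-06 - 9.4e-06)*692 = 18.3 MPa

18.3


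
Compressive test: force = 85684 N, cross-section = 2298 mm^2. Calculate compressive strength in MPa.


CS = 85684 / 2298 = 37.3 MPa

37.3


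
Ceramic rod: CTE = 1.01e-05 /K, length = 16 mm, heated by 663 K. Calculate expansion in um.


dL = 1.01e-05 * 16 * 663 * 1000 = 107.141 um

107.141


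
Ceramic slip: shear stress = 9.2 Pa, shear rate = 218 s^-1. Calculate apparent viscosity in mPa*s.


eta = tau/gamma * 1000 = 9.2/218 * 1000 = 42.2 mPa*s

42.2


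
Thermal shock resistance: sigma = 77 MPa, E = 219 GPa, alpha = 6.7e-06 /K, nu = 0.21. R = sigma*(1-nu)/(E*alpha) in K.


R = 77*(1-0.21)/(219*1000*6.7e-06) = 41 K

41


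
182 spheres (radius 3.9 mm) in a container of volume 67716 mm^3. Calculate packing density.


V_sphere = 4/3*pi*3.9^3 = 248.4748 mm^3
Total V = 182*248.4748 = 45222.4136 mm^3
PD = 45222.4136 / 67716 = 0.668

0.668


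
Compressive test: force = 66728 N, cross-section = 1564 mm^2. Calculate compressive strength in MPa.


CS = 66728 / 1564 = 42.7 MPa

42.7


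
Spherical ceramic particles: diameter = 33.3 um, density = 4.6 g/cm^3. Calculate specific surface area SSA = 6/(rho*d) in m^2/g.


SSA = 6 / (4.6 * 33.3) = 0.039 m^2/g

0.039


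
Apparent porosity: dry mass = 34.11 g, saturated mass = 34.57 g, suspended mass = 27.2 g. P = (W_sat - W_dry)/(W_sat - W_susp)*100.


P = (34.57 - 34.11) / (34.57 - 27.2) * 100 = 0.46 / 7.37 * 100 = 6.2%

6.2


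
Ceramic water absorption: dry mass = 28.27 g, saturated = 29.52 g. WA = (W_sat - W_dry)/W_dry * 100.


WA = (29.52 - 28.27) / 28.27 * 100 = 4.42%

4.42


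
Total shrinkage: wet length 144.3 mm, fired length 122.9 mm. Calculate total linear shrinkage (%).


TS = (144.3 - 122.9) / 144.3 * 100 = 14.83%

14.83


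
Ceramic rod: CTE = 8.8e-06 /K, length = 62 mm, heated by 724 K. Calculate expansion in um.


dL = 8.8e-06 * 62 * 724 * 1000 = 395.014 um

395.014


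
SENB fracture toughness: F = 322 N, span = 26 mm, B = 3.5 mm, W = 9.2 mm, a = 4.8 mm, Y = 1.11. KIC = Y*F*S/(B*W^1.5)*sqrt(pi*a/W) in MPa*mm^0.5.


KIC = 1.11*322*26/(3.5*9.2^1.5)*sqrt(pi*4.8/9.2) = 121.82

121.82


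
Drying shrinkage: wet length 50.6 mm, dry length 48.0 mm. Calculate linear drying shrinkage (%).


DS = (50.6 - 48.0) / 50.6 * 100 = 5.14%

5.14


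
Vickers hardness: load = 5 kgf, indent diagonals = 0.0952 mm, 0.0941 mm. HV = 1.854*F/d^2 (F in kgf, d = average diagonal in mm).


d_avg = (0.0952+0.0941)/2 = 0.09465 mm
HV = 1.854*5/0.09465^2 = 1035

1035


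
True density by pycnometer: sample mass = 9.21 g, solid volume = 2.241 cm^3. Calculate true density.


TD = 9.21 / 2.241 = 4.11 g/cm^3

4.11


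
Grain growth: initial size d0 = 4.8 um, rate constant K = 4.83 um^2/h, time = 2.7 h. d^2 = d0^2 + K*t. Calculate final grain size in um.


d^2 = 4.8^2 + 4.83*2.7 = 36.081
d = sqrt(36.081) = 6.01 um

6.01


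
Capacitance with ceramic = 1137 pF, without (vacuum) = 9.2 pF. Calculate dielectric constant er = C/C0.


er = 1137 / 9.2 = 123.59

123.59


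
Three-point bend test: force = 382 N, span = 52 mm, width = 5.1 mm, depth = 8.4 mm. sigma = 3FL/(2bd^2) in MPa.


sigma = 3*382*52/(2*5.1*8.4^2) = 82.8 MPa

82.8


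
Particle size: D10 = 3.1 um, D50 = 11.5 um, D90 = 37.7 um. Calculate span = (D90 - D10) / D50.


Span = (37.7 - 3.1) / 11.5 = 34.6 / 11.5 = 3.009

3.009


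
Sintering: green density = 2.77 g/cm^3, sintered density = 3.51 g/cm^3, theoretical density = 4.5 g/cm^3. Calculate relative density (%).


Relative = 3.51 / 4.5 * 100 = 78.0%

78.0


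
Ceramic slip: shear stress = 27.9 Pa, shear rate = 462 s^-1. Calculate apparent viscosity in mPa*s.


eta = tau/gamma * 1000 = 27.9/462 * 1000 = 60.4 mPa*s

60.4


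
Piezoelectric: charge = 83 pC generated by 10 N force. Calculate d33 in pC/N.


d33 = 83 / 10 = 8.3 pC/N

8.3


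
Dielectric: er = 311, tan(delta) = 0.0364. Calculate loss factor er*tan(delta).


Loss = 311 * 0.0364 = 11.32

11.32


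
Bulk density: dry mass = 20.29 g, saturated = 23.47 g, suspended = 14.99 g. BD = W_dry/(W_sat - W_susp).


BD = 20.29 / (23.47 - 14.99) = 20.29 / 8.48 = 2.393 g/cm^3

2.393


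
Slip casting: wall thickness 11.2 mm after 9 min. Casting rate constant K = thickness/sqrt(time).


K = 11.2 / sqrt(9) = 11.2 / 3.0 = 3.733 mm/min^0.5

3.733


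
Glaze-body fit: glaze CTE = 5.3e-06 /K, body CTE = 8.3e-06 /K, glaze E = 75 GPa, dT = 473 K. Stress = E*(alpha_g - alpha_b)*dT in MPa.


Stress = 75*1000*(5.3e-06 - 8.3e-06)*473 = -106.4 MPa

-106.4


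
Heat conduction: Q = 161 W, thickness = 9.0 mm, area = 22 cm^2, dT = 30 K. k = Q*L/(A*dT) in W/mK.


k = 161*9.0/1000/(22/10000*30) = 21.95 W/mK

21.95


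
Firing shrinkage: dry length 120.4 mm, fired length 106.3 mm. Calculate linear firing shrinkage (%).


FS = (120.4 - 106.3) / 120.4 * 100 = 11.71%

11.71


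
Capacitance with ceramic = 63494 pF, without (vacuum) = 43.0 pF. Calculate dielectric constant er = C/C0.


er = 63494 / 43.0 = 1476.6

1476.6


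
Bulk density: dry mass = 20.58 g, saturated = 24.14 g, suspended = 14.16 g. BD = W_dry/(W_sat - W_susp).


BD = 20.58 / (24.14 - 14.16) = 20.58 / 9.98 = 2.062 g/cm^3

2.062


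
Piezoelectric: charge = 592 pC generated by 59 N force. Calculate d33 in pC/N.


d33 = 592 / 59 = 10.0 pC/N

10.0


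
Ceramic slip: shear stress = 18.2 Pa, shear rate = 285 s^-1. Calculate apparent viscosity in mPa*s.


eta = tau/gamma * 1000 = 18.2/285 * 1000 = 63.9 mPa*s

63.9


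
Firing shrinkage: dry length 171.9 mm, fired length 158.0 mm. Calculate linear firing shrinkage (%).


FS = (171.9 - 158.0) / 171.9 * 100 = 8.09%

8.09


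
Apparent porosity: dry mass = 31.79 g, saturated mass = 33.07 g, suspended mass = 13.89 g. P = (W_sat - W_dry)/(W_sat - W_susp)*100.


P = (33.07 - 31.79) / (33.07 - 13.89) * 100 = 1.28 / 19.18 * 100 = 6.7%

6.7


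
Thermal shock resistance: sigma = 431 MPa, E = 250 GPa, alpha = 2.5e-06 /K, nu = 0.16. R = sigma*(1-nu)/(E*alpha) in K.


R = 431*(1-0.16)/(250*1000*2.5e-06) = 579 K

579


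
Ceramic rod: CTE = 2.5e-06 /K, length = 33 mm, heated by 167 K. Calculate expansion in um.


dL = 2.5e-06 * 33 * 167 * 1000 = 13.778 um

13.778


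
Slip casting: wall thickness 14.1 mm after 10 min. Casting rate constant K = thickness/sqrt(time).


K = 14.1 / sqrt(10) = 14.1 / 3.1623 = 4.459 mm/min^0.5

4.459


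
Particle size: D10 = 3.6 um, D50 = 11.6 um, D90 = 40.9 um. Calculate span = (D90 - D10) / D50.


Span = (40.9 - 3.6) / 11.6 = 37.3 / 11.6 = 3.216

3.216


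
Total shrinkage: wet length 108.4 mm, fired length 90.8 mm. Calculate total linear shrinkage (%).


TS = (108.4 - 90.8) / 108.4 * 100 = 16.24%

16.24


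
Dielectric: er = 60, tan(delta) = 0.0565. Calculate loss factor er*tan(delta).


Loss = 60 * 0.0565 = 3.39

3.39


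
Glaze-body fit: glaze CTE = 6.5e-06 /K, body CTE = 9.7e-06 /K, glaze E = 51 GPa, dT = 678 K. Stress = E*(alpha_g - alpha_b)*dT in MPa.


Stress = 51*1000*(6.5e-06 - 9.7e-06)*678 = -110.6 MPa

-110.6


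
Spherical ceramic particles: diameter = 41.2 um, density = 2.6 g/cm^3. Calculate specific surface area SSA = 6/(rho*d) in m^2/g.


SSA = 6 / (2.6 * 41.2) = 0.056 m^2/g

0.056


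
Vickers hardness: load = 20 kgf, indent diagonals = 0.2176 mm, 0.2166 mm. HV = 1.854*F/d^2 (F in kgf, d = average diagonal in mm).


d_avg = (0.2176+0.2166)/2 = 0.2171 mm
HV = 1.854*20/0.2171^2 = 787

787


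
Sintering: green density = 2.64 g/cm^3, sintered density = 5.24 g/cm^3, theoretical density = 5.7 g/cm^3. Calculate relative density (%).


Relative = 5.24 / 5.7 * 100 = 91.9%

91.9


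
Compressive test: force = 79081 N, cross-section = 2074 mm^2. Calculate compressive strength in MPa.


CS = 79081 / 2074 = 38.1 MPa

38.1


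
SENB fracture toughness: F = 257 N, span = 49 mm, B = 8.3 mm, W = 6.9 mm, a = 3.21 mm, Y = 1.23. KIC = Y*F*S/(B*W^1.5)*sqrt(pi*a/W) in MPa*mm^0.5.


KIC = 1.23*257*49/(8.3*6.9^1.5)*sqrt(pi*3.21/6.9) = 124.48

124.48


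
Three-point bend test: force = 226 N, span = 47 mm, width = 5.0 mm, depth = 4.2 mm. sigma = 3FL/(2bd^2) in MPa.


sigma = 3*226*47/(2*5.0*4.2^2) = 180.6 MPa

180.6


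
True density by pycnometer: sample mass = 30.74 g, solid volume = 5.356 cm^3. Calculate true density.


TD = 30.74 / 5.356 = 5.739 g/cm^3

5.739


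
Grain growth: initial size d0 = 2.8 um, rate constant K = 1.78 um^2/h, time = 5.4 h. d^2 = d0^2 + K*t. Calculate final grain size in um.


d^2 = 2.8^2 + 1.78*5.4 = 17.452
d = sqrt(17.452) = 4.18 um

4.18


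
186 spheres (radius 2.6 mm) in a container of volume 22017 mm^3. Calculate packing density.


V_sphere = 4/3*pi*2.6^3 = 73.6222 mm^3
Total V = 186*73.6222 = 13693.7292 mm^3
PD = 13693.7292 / 22017 = 0.622

0.622


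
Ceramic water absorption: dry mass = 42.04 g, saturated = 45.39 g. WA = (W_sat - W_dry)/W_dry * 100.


WA = (45.39 - 42.04) / 42.04 * 100 = 7.97%

7.97


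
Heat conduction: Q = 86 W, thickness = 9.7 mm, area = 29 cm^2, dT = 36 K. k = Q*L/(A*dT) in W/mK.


k = 86*9.7/1000/(29/10000*36) = 7.99 W/mK

7.99


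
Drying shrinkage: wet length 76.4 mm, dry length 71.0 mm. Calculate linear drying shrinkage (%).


DS = (76.4 - 71.0) / 76.4 * 100 = 7.07%

7.07


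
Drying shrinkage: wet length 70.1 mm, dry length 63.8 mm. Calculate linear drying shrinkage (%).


DS = (70.1 - 63.8) / 70.1 * 100 = 8.99%

8.99


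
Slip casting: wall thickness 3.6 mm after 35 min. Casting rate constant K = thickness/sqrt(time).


K = 3.6 / sqrt(35) = 3.6 / 5.9161 = 0.609 mm/min^0.5

0.609


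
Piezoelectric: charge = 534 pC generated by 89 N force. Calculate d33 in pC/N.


d33 = 534 / 89 = 6.0 pC/N

6.0


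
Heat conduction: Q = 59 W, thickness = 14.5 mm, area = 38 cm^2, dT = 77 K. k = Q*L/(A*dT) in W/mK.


k = 59*14.5/1000/(38/10000*77) = 2.92 W/mK

2.92


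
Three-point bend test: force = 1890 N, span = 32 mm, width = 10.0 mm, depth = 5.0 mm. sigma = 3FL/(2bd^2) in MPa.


sigma = 3*1890*32/(2*10.0*5.0^2) = 362.9 MPa

362.9


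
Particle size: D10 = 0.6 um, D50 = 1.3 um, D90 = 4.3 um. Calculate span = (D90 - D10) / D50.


Span = (4.3 - 0.6) / 1.3 = 3.7 / 1.3 = 2.846

2.846


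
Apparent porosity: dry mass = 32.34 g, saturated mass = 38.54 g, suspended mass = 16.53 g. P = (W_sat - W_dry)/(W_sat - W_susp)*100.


P = (38.54 - 32.34) / (38.54 - 16.53) * 100 = 6.2 / 22.01 * 100 = 28.2%

28.2


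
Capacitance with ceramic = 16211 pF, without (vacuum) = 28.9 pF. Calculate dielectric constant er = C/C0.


er = 16211 / 28.9 = 560.93

560.93


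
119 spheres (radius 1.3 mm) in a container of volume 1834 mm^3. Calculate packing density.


V_sphere = 4/3*pi*1.3^3 = 9.2028 mm^3
Total V = 119*9.2028 = 1095.1332 mm^3
PD = 1095.1332 / 1834 = 0.597

0.597


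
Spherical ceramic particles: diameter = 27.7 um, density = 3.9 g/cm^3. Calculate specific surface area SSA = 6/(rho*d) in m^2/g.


SSA = 6 / (3.9 * 27.7) = 0.056 m^2/g

0.056


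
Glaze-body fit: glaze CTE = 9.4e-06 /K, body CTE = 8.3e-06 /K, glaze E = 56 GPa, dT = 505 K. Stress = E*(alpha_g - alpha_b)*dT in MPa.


Stress = 56*1000*(9.4e-06 - 8.3e-06)*505 = 31.1 MPa

31.1


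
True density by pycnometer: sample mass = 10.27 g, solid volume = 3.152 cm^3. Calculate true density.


TD = 10.27 / 3.152 = 3.258 g/cm^3

3.258


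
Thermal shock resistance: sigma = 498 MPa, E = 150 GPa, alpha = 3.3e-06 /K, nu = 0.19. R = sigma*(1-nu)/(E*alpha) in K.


R = 498*(1-0.19)/(150*1000*3.3e-06) = 815 K

815


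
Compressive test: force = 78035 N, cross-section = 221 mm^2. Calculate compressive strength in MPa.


CS = 78035 / 221 = 353.1 MPa

353.1


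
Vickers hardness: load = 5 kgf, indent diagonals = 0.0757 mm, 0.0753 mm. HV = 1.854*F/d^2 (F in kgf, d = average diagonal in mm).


d_avg = (0.0757+0.0753)/2 = 0.0755 mm
HV = 1.854*5/0.0755^2 = 1626

1626


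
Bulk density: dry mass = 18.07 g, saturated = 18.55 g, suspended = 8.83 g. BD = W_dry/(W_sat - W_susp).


BD = 18.07 / (18.55 - 8.83) = 18.07 / 9.72 = 1.859 g/cm^3

1.859


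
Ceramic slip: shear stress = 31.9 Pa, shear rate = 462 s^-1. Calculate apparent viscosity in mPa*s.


eta = tau/gamma * 1000 = 31.9/462 * 1000 = 69.0 mPa*s

69.0


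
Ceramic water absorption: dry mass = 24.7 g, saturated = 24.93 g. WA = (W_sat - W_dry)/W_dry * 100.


WA = (24.93 - 24.7) / 24.7 * 100 = 0.93%

0.93


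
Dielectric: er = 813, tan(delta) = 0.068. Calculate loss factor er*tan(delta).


Loss = 813 * 0.068 = 55.284

55.284


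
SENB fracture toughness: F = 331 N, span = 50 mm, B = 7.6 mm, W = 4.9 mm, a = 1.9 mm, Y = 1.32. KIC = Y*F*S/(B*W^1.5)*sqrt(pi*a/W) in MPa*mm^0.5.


KIC = 1.32*331*50/(7.6*4.9^1.5)*sqrt(pi*1.9/4.9) = 292.49

292.49


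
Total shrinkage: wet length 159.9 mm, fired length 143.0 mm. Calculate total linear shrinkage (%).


TS = (159.9 - 143.0) / 159.9 * 100 = 10.57%

10.57


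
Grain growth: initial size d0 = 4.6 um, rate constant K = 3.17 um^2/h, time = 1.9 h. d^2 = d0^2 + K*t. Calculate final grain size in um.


d^2 = 4.6^2 + 3.17*1.9 = 27.183
d = sqrt(27.183) = 5.21 um

5.21


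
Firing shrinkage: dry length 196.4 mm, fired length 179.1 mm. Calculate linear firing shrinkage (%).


FS = (196.4 - 179.1) / 196.4 * 100 = 8.81%

8.81


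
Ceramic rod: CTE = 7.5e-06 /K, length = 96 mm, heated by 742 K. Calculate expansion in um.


dL = 7.5e-06 * 96 * 742 * 1000 = 534.24 um

534.24


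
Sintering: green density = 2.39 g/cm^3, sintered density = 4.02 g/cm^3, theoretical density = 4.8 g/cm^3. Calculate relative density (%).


Relative = 4.02 / 4.8 * 100 = 83.8%

83.8


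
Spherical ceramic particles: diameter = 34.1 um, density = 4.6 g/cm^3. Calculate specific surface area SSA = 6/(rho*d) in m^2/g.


SSA = 6 / (4.6 * 34.1) = 0.038 m^2/g

0.038


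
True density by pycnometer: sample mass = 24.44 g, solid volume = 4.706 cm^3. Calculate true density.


TD = 24.44 / 4.706 = 5.193 g/cm^3

5.193


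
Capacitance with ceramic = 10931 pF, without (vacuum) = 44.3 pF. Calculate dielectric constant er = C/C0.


er = 10931 / 44.3 = 246.75

246.75


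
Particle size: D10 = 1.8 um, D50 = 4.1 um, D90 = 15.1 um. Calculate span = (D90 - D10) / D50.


Span = (15.1 - 1.8) / 4.1 = 13.3 / 4.1 = 3.244

3.244


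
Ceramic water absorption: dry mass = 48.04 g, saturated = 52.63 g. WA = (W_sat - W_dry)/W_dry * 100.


WA = (52.63 - 48.04) / 48.04 * 100 = 9.55%

9.55


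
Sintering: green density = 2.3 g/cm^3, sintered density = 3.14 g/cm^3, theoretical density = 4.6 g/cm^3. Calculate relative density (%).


Relative = 3.14 / 4.6 * 100 = 68.3%

68.3


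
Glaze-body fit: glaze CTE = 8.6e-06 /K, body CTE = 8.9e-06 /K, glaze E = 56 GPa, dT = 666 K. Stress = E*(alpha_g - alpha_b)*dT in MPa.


Stress = 56*1000*(8.6e-06 - 8.9e-06)*666 = -11.2 MPa

-11.2


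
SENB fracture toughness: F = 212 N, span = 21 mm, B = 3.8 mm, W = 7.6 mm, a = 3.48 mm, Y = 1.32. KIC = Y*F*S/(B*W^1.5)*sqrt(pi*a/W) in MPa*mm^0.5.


KIC = 1.32*212*21/(3.8*7.6^1.5)*sqrt(pi*3.48/7.6) = 88.53

88.53


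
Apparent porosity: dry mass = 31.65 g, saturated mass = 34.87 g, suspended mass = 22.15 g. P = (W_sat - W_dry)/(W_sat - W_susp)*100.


P = (34.87 - 31.65) / (34.87 - 22.15) * 100 = 3.22 / 12.72 * 100 = 25.3%

25.3


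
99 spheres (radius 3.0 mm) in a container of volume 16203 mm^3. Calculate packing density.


V_sphere = 4/3*pi*3.0^3 = 113.0973 mm^3
Total V = 99*113.0973 = 11196.6327 mm^3
PD = 11196.6327 / 16203 = 0.691

0.691


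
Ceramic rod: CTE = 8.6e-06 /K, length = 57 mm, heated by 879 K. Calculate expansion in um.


dL = 8.6e-06 * 57 * 879 * 1000 = 430.886 um

430.886


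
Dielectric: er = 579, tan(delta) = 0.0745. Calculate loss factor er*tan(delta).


Loss = 579 * 0.0745 = 43.136

43.136


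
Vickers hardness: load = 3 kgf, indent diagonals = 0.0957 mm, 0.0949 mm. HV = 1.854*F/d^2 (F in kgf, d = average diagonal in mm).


d_avg = (0.0957+0.0949)/2 = 0.0953 mm
HV = 1.854*3/0.0953^2 = 612

612


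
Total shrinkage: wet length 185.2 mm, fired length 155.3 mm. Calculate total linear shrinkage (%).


TS = (185.2 - 155.3) / 185.2 * 100 = 16.14%

16.14


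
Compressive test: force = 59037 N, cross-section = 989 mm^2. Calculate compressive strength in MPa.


CS = 59037 / 989 = 59.7 MPa

59.7


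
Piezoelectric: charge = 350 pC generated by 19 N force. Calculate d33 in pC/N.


d33 = 350 / 19 = 18.4 pC/N

18.4


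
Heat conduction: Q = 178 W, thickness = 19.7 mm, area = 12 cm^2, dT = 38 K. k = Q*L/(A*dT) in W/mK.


k = 178*19.7/1000/(12/10000*38) = 76.9 W/mK

76.9


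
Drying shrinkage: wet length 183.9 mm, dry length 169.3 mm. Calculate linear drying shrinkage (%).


DS = (183.9 - 169.3) / 183.9 * 100 = 7.94%

7.94


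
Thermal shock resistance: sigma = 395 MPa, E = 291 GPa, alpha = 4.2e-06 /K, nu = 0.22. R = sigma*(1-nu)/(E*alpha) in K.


R = 395*(1-0.22)/(291*1000*4.2e-06) = 252 K

252


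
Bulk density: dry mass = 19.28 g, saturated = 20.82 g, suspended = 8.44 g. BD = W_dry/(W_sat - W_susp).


BD = 19.28 / (20.82 - 8.44) = 19.28 / 12.38 = 1.557 g/cm^3

1.557


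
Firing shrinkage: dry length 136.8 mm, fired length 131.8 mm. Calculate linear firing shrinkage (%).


FS = (136.8 - 131.8) / 136.8 * 100 = 3.65%

3.65


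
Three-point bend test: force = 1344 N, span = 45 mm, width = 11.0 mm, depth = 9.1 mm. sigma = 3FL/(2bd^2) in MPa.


sigma = 3*1344*45/(2*11.0*9.1^2) = 99.6 MPa

99.6


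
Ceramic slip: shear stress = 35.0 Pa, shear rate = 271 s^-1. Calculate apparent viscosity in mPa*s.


eta = tau/gamma * 1000 = 35.0/271 * 1000 = 129.2 mPa*s

129.2


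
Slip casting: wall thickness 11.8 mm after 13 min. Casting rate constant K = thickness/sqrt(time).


K = 11.8 / sqrt(13) = 11.8 / 3.6056 = 3.273 mm/min^0.5

3.273


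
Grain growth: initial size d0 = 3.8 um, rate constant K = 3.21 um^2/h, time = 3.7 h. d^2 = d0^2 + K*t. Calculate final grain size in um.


d^2 = 3.8^2 + 3.21*3.7 = 26.317
d = sqrt(26.317) = 5.13 um

5.13


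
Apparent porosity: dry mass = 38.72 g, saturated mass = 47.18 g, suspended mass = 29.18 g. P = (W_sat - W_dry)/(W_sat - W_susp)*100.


P = (47.18 - 38.72) / (47.18 - 29.18) * 100 = 8.46 / 18.0 * 100 = 47.0%

47.0


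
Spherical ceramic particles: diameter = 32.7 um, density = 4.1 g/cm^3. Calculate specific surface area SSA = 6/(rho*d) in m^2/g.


SSA = 6 / (4.1 * 32.7) = 0.045 m^2/g

0.045


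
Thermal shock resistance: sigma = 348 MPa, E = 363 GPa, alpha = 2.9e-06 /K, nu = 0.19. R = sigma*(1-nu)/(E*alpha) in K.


R = 348*(1-0.19)/(363*1000*2.9e-06) = 268 K

268


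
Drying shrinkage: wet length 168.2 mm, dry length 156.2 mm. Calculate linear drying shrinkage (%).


DS = (168.2 - 156.2) / 168.2 * 100 = 7.13%

7.13


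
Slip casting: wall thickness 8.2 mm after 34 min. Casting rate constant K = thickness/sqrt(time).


K = 8.2 / sqrt(34) = 8.2 / 5.831 = 1.406 mm/min^0.5

1.406


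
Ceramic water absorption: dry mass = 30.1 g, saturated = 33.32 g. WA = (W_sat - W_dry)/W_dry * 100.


WA = (33.32 - 30.1) / 30.1 * 100 = 10.7%

10.7


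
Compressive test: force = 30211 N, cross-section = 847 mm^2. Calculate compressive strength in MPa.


CS = 30211 / 847 = 35.7 MPa

35.7


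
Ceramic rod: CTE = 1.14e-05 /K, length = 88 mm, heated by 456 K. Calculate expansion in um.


dL = 1.14e-05 * 88 * 456 * 1000 = 457.459 um

457.459


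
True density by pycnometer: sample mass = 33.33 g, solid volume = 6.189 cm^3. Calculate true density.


TD = 33.33 / 6.189 = 5.385 g/cm^3

5.385


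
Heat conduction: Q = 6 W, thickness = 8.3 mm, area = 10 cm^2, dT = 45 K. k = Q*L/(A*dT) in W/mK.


k = 6*8.3/1000/(10/10000*45) = 1.11 W/mK

1.11


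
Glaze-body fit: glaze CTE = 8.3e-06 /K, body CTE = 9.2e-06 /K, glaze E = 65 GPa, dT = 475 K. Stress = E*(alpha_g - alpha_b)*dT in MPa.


Stress = 65*1000*(8.3e-06 - 9.2e-06)*475 = -27.8 MPa

-27.8


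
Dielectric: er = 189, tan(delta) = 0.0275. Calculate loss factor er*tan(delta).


Loss = 189 * 0.0275 = 5.198

5.198


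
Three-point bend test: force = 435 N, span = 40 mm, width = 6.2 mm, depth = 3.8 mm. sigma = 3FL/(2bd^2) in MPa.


sigma = 3*435*40/(2*6.2*3.8^2) = 291.5 MPa

291.5


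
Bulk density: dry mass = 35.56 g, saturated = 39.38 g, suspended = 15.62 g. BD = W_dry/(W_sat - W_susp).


BD = 35.56 / (39.38 - 15.62) = 35.56 / 23.76 = 1.497 g/cm^3

1.497


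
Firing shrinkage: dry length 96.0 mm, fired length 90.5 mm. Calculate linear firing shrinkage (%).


FS = (96.0 - 90.5) / 96.0 * 100 = 5.73%

5.73


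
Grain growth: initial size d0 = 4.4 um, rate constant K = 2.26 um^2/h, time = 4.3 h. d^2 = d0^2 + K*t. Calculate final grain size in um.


d^2 = 4.4^2 + 2.26*4.3 = 29.078
d = sqrt(29.078) = 5.39 um

5.39


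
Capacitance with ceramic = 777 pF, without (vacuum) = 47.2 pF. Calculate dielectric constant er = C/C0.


er = 777 / 47.2 = 16.46

16.46


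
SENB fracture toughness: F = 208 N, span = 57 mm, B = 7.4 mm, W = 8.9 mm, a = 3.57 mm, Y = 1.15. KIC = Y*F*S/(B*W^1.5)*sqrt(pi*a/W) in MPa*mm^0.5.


KIC = 1.15*208*57/(7.4*8.9^1.5)*sqrt(pi*3.57/8.9) = 77.9

77.9


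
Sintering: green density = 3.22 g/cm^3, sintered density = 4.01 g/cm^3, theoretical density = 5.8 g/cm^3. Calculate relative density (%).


Relative = 4.01 / 5.8 * 100 = 69.1%

69.1


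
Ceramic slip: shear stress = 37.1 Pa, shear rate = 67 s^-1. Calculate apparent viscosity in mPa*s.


eta = tau/gamma * 1000 = 37.1/67 * 1000 = 553.7 mPa*s

553.7


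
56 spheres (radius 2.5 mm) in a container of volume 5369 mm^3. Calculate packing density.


V_sphere = 4/3*pi*2.5^3 = 65.4498 mm^3
Total V = 56*65.4498 = 3665.1888 mm^3
PD = 3665.1888 / 5369 = 0.683

0.683


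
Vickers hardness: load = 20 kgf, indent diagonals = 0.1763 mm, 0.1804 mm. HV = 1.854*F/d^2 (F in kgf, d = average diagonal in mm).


d_avg = (0.1763+0.1804)/2 = 0.17835 mm
HV = 1.854*20/0.17835^2 = 1166

1166


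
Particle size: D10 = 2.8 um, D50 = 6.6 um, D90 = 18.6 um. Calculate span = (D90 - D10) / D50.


Span = (18.6 - 2.8) / 6.6 = 15.8 / 6.6 = 2.394

2.394


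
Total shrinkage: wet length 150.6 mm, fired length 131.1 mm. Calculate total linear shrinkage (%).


TS = (150.6 - 131.1) / 150.6 * 100 = 12.95%

12.95


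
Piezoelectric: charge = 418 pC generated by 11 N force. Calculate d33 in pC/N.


d33 = 418 / 11 = 38.0 pC/N

38.0


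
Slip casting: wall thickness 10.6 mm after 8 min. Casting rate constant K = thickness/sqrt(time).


K = 10.6 / sqrt(8) = 10.6 / 2.8284 = 3.748 mm/min^0.5

3.748


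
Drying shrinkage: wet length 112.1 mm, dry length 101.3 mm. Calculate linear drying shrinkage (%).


DS = (112.1 - 101.3) / 112.1 * 100 = 9.63%

9.63


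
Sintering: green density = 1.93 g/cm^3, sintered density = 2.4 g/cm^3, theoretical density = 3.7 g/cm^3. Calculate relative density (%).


Relative = 2.4 / 3.7 * 100 = 64.9%

64.9


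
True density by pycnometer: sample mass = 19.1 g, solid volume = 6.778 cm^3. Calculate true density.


TD = 19.1 / 6.778 = 2.818 g/cm^3

2.818


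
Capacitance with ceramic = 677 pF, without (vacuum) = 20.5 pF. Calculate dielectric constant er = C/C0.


er = 677 / 20.5 = 33.02

33.02


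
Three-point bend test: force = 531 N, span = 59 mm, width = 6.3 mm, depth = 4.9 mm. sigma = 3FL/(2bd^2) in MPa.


sigma = 3*531*59/(2*6.3*4.9^2) = 310.7 MPa

310.7


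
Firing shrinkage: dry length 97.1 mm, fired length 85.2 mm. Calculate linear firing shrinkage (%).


FS = (97.1 - 85.2) / 97.1 * 100 = 12.26%

12.26


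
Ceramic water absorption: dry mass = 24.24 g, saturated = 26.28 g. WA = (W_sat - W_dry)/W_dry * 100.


WA = (26.28 - 24.24) / 24.24 * 100 = 8.42%

8.42


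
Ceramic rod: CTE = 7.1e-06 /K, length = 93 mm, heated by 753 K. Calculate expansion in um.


dL = 7.1e-06 * 93 * 753 * 1000 = 497.206 um

497.206


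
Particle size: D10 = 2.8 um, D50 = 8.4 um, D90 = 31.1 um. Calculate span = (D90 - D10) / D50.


Span = (31.1 - 2.8) / 8.4 = 28.3 / 8.4 = 3.369

3.369


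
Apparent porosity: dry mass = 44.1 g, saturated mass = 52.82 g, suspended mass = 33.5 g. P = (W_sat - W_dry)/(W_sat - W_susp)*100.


P = (52.82 - 44.1) / (52.82 - 33.5) * 100 = 8.72 / 19.32 * 100 = 45.1%

45.1


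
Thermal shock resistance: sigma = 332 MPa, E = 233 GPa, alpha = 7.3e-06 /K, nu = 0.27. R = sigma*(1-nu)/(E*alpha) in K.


R = 332*(1-0.27)/(233*1000*7.3e-06) = 142 K

142


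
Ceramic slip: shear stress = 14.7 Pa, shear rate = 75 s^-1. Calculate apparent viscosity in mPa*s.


eta = tau/gamma * 1000 = 14.7/75 * 1000 = 196.0 mPa*s

196.0


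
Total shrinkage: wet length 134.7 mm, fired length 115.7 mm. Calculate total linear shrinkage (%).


TS = (134.7 - 115.7) / 134.7 * 100 = 14.11%

14.11


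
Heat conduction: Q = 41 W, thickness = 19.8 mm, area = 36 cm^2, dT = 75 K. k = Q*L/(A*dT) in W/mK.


k = 41*19.8/1000/(36/10000*75) = 3.01 W/mK

3.01


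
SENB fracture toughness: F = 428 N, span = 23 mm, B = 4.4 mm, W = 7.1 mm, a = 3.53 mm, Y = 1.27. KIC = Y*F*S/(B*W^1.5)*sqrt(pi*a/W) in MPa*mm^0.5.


KIC = 1.27*428*23/(4.4*7.1^1.5)*sqrt(pi*3.53/7.1) = 187.7

187.7


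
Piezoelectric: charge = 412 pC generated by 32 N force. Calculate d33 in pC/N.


d33 = 412 / 32 = 12.9 pC/N

12.9


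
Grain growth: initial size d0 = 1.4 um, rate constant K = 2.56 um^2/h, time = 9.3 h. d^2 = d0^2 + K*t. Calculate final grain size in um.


d^2 = 1.4^2 + 2.56*9.3 = 25.768
d = sqrt(25.768) = 5.08 um

5.08


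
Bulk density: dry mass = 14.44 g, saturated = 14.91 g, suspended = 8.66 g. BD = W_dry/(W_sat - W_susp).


BD = 14.44 / (14.91 - 8.66) = 14.44 / 6.25 = 2.31 g/cm^3

2.31
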